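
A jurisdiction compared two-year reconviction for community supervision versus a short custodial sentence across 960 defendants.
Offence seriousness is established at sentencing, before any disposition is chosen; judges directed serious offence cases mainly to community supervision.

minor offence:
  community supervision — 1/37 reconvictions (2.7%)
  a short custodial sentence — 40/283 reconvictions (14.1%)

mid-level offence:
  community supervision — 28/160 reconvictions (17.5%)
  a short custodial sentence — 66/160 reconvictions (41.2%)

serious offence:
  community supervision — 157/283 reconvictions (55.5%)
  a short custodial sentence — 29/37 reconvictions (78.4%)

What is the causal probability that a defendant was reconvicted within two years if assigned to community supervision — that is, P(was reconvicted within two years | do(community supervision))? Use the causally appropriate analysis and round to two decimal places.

community supervision is lower inside every offence seriousness stratum but a short custodial sentence is lower in aggregate. Whether to stratify depends on how offence seriousness relates to the disposition.
Offence seriousness is set before the disposition has any effect — it is not caused by the disposition — and it independently drives the outcome. That makes it a confounder, so the causal comparison is within offence seriousness levels.
Standardising community supervision to the population offence seriousness mix: 0.333·1/37 + 0.333·28/160 + 0.333·157/283 = 0.252.

0.25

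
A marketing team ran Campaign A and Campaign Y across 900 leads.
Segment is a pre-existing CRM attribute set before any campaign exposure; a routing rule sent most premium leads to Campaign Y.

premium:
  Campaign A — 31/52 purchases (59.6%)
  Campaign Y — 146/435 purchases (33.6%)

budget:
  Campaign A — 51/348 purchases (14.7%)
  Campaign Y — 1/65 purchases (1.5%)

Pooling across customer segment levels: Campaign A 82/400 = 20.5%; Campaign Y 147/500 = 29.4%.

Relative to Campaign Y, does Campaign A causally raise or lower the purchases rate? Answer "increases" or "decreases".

Campaign A is higher inside every customer segment stratum but Campaign Y is higher in aggregate. Whether to stratify depends on how customer segment relates to the campaign.
Here customer segment is a common cause — it drives both which campaign a case falls under and the outcome. The crude comparison mixes populations; the stratum-specific rates are the causally relevant ones.
Within each level — premium: 59.6% vs 33.6%; budget: 14.7% vs 1.5% — Campaign A is higher every time.

increases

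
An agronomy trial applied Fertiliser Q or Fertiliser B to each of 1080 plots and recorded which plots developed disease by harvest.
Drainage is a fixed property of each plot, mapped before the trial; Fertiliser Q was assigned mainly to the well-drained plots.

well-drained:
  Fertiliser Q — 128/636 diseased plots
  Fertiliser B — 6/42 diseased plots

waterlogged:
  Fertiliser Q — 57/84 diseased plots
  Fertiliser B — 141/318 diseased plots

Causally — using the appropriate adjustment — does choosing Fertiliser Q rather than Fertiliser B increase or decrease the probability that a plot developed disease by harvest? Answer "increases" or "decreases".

The field drainage-specific comparison favours Fertiliser B throughout, but the pooled figures favour Fertiliser Q. The question is whether to condition on field drainage.
Since field drainage is a pre-existing factor (not a product of the fertiliser) and it affects the outcome on its own, it is a confounder. The stratified rates, not the pooled rate, identify the causal effect.
Within each level — well-drained: 20.1% vs 14.3%; waterlogged: 67.9% vs 44.3% — Fertiliser B is lower every time.

increases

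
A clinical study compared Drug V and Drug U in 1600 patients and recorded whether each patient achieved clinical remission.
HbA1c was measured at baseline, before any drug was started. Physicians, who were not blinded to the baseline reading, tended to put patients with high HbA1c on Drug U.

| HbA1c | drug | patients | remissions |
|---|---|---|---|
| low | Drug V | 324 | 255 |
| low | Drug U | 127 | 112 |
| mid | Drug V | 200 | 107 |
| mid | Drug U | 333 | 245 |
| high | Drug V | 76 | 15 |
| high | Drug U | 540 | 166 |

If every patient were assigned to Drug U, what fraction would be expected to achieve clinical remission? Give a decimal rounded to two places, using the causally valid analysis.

0.61

Nothing the drug does changes HbA1c; the imbalance is an allocation artefact. With HbA1c also predicting the outcome, the pooled figure is confounded, and the within-stratum comparison is the causal one.
Standardising Drug U to the population HbA1c mix: 0.282·112/127 + 0.333·245/333 + 0.385·166/540 = 0.612.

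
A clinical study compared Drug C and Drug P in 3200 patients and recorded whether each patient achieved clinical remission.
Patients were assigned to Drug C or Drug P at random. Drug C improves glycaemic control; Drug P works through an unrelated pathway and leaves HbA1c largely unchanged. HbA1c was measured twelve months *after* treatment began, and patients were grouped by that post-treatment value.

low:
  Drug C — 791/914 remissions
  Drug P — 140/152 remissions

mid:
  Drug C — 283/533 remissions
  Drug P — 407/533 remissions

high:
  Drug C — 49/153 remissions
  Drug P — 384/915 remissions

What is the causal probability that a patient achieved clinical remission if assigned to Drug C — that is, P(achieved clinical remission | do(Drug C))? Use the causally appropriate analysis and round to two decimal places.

0.70

HbA1c here is a post-treatment variable shaped by the drug; conditioning on it would introduce bias rather than remove it. The overall comparison is the causal one.
So P(outcome | do(Drug C)) is just the pooled rate for Drug C: 1123/1600 = 0.702.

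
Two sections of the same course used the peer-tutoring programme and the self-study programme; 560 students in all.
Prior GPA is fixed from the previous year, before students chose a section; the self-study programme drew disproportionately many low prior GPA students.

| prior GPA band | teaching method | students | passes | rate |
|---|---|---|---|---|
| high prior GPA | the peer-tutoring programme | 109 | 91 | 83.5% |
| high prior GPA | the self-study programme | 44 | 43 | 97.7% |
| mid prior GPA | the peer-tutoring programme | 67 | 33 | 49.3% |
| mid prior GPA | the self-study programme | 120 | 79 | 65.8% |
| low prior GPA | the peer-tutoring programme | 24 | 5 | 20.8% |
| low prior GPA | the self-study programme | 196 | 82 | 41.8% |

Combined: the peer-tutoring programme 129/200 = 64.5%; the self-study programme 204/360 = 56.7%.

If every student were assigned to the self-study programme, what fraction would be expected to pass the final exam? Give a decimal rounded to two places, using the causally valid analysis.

0.65

Prior GPA band differs across teaching methods for reasons unrelated to any effect of the teaching method itself, and it separately predicts the outcome — a classic confounder. We must compare within prior GPA band levels.
Standardising the self-study programme to the population prior GPA band mix: 0.273·43/44 + 0.334·79/120 + 0.393·82/196 = 0.651.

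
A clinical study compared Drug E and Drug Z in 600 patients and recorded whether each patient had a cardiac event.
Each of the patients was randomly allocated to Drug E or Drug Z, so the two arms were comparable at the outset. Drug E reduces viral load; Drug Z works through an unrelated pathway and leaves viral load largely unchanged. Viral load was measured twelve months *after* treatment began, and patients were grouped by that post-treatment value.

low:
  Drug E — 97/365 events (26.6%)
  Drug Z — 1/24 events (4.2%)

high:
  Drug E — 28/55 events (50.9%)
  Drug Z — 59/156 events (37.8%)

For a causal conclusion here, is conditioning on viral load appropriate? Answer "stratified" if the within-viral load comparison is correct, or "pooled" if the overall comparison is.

pooled

Viral load here is a post-treatment variable shaped by the drug; conditioning on it would introduce bias rather than remove it. The overall comparison is the causal one.
Pooled: Drug E 29.8% vs Drug Z 33.3%; Drug E is lower overall.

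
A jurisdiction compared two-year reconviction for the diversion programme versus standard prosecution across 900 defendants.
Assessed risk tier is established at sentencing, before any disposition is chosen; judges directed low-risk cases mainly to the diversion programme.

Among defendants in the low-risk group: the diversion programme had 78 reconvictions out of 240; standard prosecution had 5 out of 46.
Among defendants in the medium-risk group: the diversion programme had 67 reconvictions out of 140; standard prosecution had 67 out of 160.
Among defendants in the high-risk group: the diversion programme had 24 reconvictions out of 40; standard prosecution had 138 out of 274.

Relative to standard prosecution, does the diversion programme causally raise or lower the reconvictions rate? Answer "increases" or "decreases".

Here assessed risk tier is a common cause — it drives both which disposition a case falls under and the outcome. The crude comparison mixes populations; the stratum-specific rates are the causally relevant ones.
Within each level — low-risk: 32.5% vs 10.9%; medium-risk: 47.9% vs 41.9%; high-risk: 60.0% vs 50.4% — standard prosecution is lower every time.

increases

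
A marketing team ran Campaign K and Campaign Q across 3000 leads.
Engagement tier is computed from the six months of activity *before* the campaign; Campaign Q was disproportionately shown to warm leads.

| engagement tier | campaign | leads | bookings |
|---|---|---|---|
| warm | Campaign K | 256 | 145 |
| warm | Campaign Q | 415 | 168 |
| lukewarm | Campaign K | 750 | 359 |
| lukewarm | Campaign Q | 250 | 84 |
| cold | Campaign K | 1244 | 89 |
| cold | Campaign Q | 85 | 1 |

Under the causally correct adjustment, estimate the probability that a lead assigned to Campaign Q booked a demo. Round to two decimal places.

The stratified and pooled comparisons disagree (Campaign K wins within each engagement tier; Campaign Q wins overall), so the answer turns on the causal role of engagement tier.
Engagement tier is set before the campaign has any effect — it is not caused by the campaign — and it independently drives the outcome. That makes it a confounder, so the causal comparison is within engagement tier levels.
Standardising Campaign Q to the population engagement tier mix: 0.224·168/415 + 0.333·84/250 + 0.443·1/85 = 0.208.

0.21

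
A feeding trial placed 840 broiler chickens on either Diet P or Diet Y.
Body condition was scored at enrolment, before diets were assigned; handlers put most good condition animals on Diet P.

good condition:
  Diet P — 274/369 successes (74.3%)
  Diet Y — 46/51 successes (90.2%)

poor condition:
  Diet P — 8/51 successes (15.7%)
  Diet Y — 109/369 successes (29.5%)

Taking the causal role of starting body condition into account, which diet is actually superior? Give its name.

The stratified and pooled comparisons disagree (Diet Y wins within each starting body condition; Diet P wins overall), so the answer turns on the causal role of starting body condition.
Starting body condition differs across diets for reasons unrelated to any effect of the diet itself, and it separately predicts the outcome — a classic confounder. We must compare within starting body condition levels.
Within each level — good condition: 74.3% vs 90.2%; poor condition: 15.7% vs 29.5% — Diet Y is higher every time.

Diet Y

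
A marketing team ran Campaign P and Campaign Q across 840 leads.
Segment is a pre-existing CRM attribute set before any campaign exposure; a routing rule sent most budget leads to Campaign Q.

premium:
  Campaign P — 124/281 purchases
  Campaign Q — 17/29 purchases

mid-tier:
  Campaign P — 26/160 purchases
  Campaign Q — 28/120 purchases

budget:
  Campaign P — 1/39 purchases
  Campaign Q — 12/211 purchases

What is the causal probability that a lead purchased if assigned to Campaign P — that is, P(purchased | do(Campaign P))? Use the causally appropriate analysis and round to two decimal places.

0.22

Customer segment satisfies the back-door criterion: it is not a descendant of the campaign, and it blocks the spurious path from campaign to outcome. Adjusting for it (i.e., using the within-customer segment rates) gives the causal effect.
Standardising Campaign P to the population customer segment mix: 0.369·124/281 + 0.333·26/160 + 0.298·1/39 = 0.225.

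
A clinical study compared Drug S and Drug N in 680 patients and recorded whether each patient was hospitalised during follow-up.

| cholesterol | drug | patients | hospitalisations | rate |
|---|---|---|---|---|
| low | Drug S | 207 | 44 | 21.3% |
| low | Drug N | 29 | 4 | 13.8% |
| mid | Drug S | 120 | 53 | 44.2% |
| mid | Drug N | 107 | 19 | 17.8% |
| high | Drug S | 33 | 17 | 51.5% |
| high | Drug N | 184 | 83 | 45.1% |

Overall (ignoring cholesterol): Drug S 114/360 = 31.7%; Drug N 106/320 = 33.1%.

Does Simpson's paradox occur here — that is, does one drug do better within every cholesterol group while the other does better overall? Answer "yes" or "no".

yes

Within each cholesterol level (low 21.3% vs 13.8%; mid 44.2% vs 17.8%; high 51.5% vs 45.1%), Drug N has the lower rate every time. Pooled: 31.7% vs 33.1% — Drug S has the lower rate overall. The two comparisons disagree.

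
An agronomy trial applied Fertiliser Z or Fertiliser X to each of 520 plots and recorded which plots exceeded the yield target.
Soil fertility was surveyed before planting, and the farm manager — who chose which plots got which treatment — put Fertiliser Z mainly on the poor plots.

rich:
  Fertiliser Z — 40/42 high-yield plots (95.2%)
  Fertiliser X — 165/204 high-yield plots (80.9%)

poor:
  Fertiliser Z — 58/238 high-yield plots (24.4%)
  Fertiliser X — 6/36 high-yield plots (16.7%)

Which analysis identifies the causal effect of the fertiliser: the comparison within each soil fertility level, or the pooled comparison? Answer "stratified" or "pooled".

Soil fertility is set before the fertiliser has any effect — it is not caused by the fertiliser — and it independently drives the outcome. That makes it a confounder, so the causal comparison is within soil fertility levels.
Within each level — rich: 95.2% vs 80.9%; poor: 24.4% vs 16.7% — Fertiliser Z is higher every time.

stratified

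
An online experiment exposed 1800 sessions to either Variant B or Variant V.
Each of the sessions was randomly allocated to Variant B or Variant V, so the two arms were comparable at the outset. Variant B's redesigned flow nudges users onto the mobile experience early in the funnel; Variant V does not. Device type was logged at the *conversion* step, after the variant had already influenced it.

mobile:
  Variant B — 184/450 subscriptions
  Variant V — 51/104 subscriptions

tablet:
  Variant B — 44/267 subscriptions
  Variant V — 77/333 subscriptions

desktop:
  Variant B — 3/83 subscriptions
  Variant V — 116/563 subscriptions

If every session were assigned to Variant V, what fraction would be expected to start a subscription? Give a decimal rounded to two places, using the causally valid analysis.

Device type here is a post-treatment variable shaped by the variant; conditioning on it would introduce bias rather than remove it. The overall comparison is the causal one.
So P(outcome | do(Variant V)) is just the pooled rate for Variant V: 244/1000 = 0.244.

0.24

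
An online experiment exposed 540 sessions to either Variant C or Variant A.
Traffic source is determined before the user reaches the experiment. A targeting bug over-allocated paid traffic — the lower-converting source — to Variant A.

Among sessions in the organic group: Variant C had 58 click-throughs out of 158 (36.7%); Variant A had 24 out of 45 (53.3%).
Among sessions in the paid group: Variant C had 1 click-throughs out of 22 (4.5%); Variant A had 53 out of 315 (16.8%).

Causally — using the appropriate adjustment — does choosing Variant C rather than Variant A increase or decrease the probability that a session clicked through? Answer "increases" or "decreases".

decreases

The stratified and pooled comparisons disagree (Variant A wins within each traffic source; Variant C wins overall), so the answer turns on the causal role of traffic source.
Traffic source differs across variants for reasons unrelated to any effect of the variant itself, and it separately predicts the outcome — a classic confounder. We must compare within traffic source levels.
Within each level — organic: 36.7% vs 53.3%; paid: 4.5% vs 16.8% — Variant A is higher every time.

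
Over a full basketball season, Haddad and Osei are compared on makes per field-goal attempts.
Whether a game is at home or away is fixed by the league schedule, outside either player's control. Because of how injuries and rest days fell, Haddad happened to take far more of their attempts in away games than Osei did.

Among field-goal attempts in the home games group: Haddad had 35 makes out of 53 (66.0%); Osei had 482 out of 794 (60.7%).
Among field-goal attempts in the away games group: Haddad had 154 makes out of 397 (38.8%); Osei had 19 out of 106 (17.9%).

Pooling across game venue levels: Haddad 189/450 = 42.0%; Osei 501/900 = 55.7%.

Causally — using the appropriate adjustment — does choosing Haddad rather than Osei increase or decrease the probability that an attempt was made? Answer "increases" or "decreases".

increases

Haddad is higher inside every game venue stratum but Osei is higher in aggregate. Whether to stratify depends on how game venue relates to the player.
The imbalance in game venue arose from how field-goal attempts were allocated, not from anything the player did; and game venue independently affects the outcome. The pooled gap is confounded — condition on game venue.
Within each level — home games: 66.0% vs 60.7%; away games: 38.8% vs 17.9% — Haddad is higher every time.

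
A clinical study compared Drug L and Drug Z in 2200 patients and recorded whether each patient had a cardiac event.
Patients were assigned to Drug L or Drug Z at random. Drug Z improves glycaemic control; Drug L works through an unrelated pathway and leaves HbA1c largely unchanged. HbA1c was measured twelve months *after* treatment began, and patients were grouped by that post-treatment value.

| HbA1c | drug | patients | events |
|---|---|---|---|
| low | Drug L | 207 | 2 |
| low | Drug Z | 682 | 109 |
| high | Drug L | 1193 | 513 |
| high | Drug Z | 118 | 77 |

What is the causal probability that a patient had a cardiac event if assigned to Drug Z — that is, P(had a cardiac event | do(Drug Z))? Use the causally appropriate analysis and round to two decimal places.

0.23

The distribution of HbA1c is itself part of what the drug does — it is an intermediate outcome. Holding it fixed would remove that part of the effect; the total effect is the pooled difference.
So P(outcome | do(Drug Z)) is just the pooled rate for Drug Z: 186/800 = 0.233.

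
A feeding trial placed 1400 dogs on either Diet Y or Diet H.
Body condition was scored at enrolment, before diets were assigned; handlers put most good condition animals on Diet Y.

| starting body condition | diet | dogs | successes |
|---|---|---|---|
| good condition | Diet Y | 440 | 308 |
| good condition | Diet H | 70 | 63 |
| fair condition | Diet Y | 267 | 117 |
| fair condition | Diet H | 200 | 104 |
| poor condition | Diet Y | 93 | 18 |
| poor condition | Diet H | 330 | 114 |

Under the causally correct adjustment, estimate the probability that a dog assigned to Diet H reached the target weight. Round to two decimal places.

0.61

The stratified and pooled comparisons disagree (Diet H wins within each starting body condition; Diet Y wins overall), so the answer turns on the causal role of starting body condition.
Since starting body condition is a pre-existing factor (not a product of the diet) and it affects the outcome on its own, it is a confounder. The stratified rates, not the pooled rate, identify the causal effect.
Standardising Diet H to the population starting body condition mix: 0.364·63/70 + 0.334·104/200 + 0.302·114/330 = 0.606.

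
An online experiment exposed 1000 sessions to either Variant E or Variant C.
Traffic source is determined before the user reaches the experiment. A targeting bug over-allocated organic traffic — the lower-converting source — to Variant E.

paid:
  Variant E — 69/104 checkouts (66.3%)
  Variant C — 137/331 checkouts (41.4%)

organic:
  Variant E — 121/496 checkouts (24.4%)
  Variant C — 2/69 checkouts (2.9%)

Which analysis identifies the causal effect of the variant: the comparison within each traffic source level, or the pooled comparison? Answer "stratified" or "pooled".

The imbalance in traffic source arose from how sessions were allocated, not from anything the variant did; and traffic source independently affects the outcome. The pooled gap is confounded — condition on traffic source.
Within each level — paid: 66.3% vs 41.4%; organic: 24.4% vs 2.9% — Variant E is higher every time.

stratified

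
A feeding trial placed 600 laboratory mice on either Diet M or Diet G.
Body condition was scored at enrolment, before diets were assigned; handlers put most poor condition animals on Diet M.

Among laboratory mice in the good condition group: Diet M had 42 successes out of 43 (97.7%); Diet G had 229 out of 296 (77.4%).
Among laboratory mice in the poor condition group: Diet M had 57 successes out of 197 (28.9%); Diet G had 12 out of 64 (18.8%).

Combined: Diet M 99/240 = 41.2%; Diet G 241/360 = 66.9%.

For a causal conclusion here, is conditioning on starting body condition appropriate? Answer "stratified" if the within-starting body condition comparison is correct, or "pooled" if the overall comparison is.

Nothing the diet does changes starting body condition; the imbalance is an allocation artefact. With starting body condition also predicting the outcome, the pooled figure is confounded, and the within-stratum comparison is the causal one.
Within each level — good condition: 97.7% vs 77.4%; poor condition: 28.9% vs 18.8% — Diet M is higher every time.

stratified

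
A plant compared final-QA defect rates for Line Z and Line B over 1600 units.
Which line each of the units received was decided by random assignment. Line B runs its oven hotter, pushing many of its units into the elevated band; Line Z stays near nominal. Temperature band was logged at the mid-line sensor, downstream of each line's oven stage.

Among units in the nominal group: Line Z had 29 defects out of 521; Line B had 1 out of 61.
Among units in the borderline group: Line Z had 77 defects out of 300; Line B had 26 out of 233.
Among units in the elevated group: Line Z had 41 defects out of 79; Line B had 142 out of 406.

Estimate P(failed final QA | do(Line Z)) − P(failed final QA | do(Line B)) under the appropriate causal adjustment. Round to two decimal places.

-0.08

In-process temperature band is downstream of the line. One should not condition on a consequence of treatment, so the overall rates are the right comparison.
The causal difference is the pooled difference: 0.163 − 0.241 = -0.078.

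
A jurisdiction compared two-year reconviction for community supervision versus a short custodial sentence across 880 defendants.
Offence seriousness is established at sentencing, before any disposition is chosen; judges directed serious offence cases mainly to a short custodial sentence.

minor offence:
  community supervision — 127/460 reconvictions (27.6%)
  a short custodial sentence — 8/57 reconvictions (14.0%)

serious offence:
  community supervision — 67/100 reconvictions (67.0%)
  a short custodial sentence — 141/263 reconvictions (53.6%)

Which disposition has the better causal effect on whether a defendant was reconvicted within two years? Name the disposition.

a short custodial sentence

Since offence seriousness is a pre-existing factor (not a product of the disposition) and it affects the outcome on its own, it is a confounder. The stratified rates, not the pooled rate, identify the causal effect.
Within each level — minor offence: 27.6% vs 14.0%; serious offence: 67.0% vs 53.6% — a short custodial sentence is lower every time.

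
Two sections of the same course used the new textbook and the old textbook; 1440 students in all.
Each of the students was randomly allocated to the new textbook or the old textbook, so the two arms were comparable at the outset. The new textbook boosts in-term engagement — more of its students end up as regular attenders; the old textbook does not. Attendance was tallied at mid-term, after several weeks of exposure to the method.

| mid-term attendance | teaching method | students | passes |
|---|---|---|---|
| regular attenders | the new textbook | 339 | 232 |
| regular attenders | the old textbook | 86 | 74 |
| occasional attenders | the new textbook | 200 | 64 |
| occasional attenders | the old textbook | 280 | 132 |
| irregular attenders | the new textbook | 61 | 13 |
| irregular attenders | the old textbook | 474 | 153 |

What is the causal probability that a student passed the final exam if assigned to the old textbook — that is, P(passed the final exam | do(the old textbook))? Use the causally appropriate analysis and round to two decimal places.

the old textbook is higher inside every mid-term attendance stratum but the new textbook is higher in aggregate. Whether to stratify depends on how mid-term attendance relates to the teaching method.
Stratifying would compare teaching methods among students the teaching methods themselves sorted into mid-term attendance groups — a form of selection on an intermediate. The unconditioned pooled rates give the total causal effect.
So P(outcome | do(the old textbook)) is just the pooled rate for the old textbook: 359/840 = 0.427.

0.43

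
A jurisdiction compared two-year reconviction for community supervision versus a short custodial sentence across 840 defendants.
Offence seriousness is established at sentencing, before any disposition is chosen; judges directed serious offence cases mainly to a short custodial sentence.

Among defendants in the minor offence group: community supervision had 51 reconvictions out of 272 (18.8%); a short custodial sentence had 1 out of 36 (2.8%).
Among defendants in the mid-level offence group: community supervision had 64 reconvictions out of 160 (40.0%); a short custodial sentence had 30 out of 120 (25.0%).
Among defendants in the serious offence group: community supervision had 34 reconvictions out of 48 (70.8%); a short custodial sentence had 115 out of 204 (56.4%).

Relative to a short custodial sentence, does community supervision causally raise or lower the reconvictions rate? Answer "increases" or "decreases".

The stratified and pooled comparisons disagree (a short custodial sentence wins within each offence seriousness; community supervision wins overall), so the answer turns on the causal role of offence seriousness.
Offence seriousness differs across dispositions for reasons unrelated to any effect of the disposition itself, and it separately predicts the outcome — a classic confounder. We must compare within offence seriousness levels.
Within each level — minor offence: 18.8% vs 2.8%; mid-level offence: 40.0% vs 25.0%; serious offence: 70.8% vs 56.4% — a short custodial sentence is lower every time.

increases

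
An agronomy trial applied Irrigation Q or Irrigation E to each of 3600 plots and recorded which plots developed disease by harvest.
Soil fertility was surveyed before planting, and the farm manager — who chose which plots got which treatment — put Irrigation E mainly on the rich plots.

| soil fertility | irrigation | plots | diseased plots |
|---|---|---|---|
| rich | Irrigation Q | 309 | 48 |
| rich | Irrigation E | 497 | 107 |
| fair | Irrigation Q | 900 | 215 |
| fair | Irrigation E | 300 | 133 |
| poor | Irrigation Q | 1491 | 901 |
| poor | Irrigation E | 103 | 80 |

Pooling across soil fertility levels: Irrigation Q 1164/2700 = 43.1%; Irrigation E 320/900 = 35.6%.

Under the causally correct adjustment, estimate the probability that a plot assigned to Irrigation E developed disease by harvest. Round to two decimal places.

0.54

Within every soil fertility level Irrigation Q has the lower rate, yet pooled Irrigation E does — Simpson's reversal.
Since soil fertility is a pre-existing factor (not a product of the irrigation) and it affects the outcome on its own, it is a confounder. The stratified rates, not the pooled rate, identify the causal effect.
Standardising Irrigation E to the population soil fertility mix: 0.224·107/497 + 0.333·133/300 + 0.443·80/103 = 0.540.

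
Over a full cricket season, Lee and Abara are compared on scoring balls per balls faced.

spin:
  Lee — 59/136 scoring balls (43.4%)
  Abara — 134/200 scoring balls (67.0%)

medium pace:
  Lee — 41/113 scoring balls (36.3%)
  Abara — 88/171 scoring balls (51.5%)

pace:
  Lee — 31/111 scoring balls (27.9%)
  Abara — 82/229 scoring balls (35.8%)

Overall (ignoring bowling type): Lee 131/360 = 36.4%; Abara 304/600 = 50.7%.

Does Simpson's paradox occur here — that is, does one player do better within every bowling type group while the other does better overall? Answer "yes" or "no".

no

Within each bowling type level (spin 43.4% vs 67.0%; medium pace 36.3% vs 51.5%; pace 27.9% vs 35.8%), Abara has the higher rate every time. Pooled: 36.4% vs 50.7% — Abara has the higher rate overall. They agree.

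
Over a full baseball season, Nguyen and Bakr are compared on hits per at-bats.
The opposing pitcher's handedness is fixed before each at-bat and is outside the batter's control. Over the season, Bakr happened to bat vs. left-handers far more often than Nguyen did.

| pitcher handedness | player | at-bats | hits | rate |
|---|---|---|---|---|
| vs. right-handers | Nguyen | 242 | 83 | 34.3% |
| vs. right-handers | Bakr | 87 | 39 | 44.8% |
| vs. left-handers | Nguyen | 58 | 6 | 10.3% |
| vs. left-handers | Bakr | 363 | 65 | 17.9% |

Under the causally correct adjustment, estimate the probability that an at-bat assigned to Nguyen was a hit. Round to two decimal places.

0.21

The pitcher handedness-specific comparison favours Bakr throughout, but the pooled figures favour Nguyen. The question is whether to condition on pitcher handedness.
Pitcher handedness differs across players for reasons unrelated to any effect of the player itself, and it separately predicts the outcome — a classic confounder. We must compare within pitcher handedness levels.
Standardising Nguyen to the population pitcher handedness mix: 0.439·83/242 + 0.561·6/58 = 0.209.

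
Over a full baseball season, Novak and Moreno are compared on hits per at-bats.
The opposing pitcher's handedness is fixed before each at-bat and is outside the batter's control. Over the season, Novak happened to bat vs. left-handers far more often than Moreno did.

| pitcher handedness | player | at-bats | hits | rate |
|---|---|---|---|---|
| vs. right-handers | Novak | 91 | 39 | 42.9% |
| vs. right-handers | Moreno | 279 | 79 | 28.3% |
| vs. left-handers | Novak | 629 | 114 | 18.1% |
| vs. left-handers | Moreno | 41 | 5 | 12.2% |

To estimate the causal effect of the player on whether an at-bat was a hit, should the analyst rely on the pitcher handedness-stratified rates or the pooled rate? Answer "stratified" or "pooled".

Novak is higher inside every pitcher handedness stratum but Moreno is higher in aggregate. Whether to stratify depends on how pitcher handedness relates to the player.
Pitcher handedness differs across players for reasons unrelated to any effect of the player itself, and it separately predicts the outcome — a classic confounder. We must compare within pitcher handedness levels.
Within each level — vs. right-handers: 42.9% vs 28.3%; vs. left-handers: 18.1% vs 12.2% — Novak is higher every time.

stratified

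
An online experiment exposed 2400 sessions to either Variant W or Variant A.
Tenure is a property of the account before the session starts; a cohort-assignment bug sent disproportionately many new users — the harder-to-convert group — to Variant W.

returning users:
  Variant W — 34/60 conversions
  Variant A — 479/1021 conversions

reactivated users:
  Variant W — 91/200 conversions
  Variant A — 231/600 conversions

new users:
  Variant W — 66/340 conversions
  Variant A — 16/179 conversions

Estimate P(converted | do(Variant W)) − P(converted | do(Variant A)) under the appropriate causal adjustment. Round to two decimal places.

Variant W is higher inside every user tenure stratum but Variant A is higher in aggregate. Whether to stratify depends on how user tenure relates to the variant.
User tenure satisfies the back-door criterion: it is not a descendant of the variant, and it blocks the spurious path from variant to outcome. Adjusting for it (i.e., using the within-user tenure rates) gives the causal effect.
Adjusting over the population distribution of user tenure: 0.450·(0.567−0.469) + 0.333·(0.455−0.385) + 0.216·(0.194−0.089) = +0.090.

+0.09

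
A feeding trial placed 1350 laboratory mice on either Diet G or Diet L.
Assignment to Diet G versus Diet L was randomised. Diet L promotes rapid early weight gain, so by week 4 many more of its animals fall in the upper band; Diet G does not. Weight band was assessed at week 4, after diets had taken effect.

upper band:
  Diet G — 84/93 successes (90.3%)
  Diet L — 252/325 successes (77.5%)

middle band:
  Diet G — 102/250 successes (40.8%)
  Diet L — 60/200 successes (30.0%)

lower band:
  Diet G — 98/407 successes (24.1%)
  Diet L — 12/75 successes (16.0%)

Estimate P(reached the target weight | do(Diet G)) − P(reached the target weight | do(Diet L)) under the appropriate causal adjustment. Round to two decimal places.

Diet G is higher inside every week-4 weight band stratum but Diet L is higher in aggregate. Whether to stratify depends on how week-4 weight band relates to the diet.
Because the diet influences week-4 weight band, week-4 weight band is a post-treatment mediator, not a confounder. Stratifying on it would bias the estimate; the causal effect is the crude pooled difference.
The causal difference is the pooled difference: 0.379 − 0.540 = -0.161.

-0.16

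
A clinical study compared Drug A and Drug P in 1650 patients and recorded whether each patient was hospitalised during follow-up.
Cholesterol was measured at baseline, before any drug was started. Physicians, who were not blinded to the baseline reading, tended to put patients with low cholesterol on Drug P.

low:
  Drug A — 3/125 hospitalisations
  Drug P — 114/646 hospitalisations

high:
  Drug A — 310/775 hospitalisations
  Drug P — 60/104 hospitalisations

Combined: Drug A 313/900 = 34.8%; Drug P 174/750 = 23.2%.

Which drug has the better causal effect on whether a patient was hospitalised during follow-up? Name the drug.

Drug A

Cholesterol differs across drugs for reasons unrelated to any effect of the drug itself, and it separately predicts the outcome — a classic confounder. We must compare within cholesterol levels.
Within each level — low: 2.4% vs 17.6%; high: 40.0% vs 57.7% — Drug A is lower every time.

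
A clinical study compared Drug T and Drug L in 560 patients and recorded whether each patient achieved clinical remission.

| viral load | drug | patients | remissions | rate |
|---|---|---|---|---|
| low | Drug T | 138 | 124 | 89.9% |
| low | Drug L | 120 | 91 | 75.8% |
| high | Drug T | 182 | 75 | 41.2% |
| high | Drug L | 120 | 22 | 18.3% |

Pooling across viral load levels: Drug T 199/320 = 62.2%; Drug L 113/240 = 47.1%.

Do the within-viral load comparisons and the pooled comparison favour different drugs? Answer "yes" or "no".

Within each viral load level (low 89.9% vs 75.8%; high 41.2% vs 18.3%), Drug T has the higher rate every time. Pooled: 62.2% vs 47.1% — Drug T has the higher rate overall. They agree.

no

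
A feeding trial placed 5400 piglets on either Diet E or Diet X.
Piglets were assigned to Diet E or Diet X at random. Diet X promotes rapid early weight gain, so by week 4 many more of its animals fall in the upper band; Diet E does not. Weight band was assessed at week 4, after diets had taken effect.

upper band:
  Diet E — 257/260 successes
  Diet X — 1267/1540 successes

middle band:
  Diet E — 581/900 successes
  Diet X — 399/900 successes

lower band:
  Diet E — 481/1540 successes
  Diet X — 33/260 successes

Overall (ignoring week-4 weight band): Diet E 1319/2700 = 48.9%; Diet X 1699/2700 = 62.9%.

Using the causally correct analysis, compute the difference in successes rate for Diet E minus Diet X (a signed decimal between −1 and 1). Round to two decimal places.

The week-4 weight band-specific comparison favours Diet E throughout, but the pooled figures favour Diet X. The question is whether to condition on week-4 weight band.
Because the diet influences week-4 weight band, week-4 weight band is a post-treatment mediator, not a confounder. Stratifying on it would bias the estimate; the causal effect is the crude pooled difference.
The causal difference is the pooled difference: 0.489 − 0.629 = -0.141.

-0.14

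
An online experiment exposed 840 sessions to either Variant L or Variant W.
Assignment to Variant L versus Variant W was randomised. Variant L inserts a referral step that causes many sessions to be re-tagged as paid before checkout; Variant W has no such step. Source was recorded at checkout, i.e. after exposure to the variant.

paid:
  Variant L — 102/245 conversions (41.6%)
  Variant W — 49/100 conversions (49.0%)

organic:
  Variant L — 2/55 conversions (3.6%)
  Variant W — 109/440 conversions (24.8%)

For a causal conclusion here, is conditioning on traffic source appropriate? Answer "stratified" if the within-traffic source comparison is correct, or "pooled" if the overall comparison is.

The distribution of traffic source is itself part of what the variant does — it is an intermediate outcome. Holding it fixed would remove that part of the effect; the total effect is the pooled difference.
Pooled: Variant L 34.7% vs Variant W 29.3%; Variant L is higher overall.

pooled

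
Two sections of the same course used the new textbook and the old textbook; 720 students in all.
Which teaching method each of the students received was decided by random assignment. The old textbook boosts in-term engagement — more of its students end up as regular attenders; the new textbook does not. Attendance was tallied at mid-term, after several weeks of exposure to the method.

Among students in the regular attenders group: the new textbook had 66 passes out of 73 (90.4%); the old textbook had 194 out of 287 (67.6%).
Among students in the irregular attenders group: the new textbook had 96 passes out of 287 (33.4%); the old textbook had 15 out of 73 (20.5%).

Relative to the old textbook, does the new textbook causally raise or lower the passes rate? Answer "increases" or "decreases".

The distribution of mid-term attendance is itself part of what the teaching method does — it is an intermediate outcome. Holding it fixed would remove that part of the effect; the total effect is the pooled difference.
Pooled: the new textbook 45.0% vs the old textbook 58.1%; the old textbook is higher overall.

decreases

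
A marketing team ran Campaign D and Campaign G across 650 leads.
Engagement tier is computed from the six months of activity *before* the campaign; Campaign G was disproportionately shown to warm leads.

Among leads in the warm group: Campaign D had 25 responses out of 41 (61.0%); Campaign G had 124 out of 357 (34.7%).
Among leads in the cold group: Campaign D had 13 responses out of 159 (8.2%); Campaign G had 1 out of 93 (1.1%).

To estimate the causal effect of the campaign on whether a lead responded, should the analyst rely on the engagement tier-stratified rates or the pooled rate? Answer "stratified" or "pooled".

Engagement tier is set before the campaign has any effect — it is not caused by the campaign — and it independently drives the outcome. That makes it a confounder, so the causal comparison is within engagement tier levels.
Within each level — warm: 61.0% vs 34.7%; cold: 8.2% vs 1.1% — Campaign D is higher every time.

stratified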